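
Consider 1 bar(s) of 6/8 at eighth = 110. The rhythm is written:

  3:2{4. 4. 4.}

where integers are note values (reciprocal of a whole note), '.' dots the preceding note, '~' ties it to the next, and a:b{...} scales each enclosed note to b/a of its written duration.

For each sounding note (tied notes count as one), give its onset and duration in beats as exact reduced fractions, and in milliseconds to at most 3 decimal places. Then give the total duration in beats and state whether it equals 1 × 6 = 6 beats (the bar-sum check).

1) 0.0ms=0b +1090.909ms=2b
2) 1090.909ms=2b +1090.909ms=2b
3) 2181.818ms=4b +1090.909ms=2b
Σ=6b of 6 (110bpm 6/8) — PASS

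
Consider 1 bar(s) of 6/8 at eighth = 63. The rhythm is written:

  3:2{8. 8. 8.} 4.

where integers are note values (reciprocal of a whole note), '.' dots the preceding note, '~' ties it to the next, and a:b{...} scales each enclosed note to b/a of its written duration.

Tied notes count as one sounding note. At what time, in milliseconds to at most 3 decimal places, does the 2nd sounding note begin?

1. 0.0ms @ 0 + 952.381ms (1)
2. 952.381ms @ 1 + 952.381ms (1)
3. 1904.762ms @ 2 + 952.381ms (1)
4. 2857.143ms @ 3 + 2857.143ms (3)

note 2 onset = 1b = 952.381ms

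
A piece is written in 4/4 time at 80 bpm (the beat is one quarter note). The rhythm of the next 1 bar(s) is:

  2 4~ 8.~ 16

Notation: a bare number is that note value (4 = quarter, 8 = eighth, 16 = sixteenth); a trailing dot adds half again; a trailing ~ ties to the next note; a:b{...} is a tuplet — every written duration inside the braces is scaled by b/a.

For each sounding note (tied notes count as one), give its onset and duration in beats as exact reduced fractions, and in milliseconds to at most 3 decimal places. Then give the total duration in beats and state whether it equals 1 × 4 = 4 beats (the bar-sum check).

1) 0.0ms=0b +1500.0ms=2b
2) 1500.0ms=2b +1500.0ms=2b
Σ=4b of 4 (80bpm 4/4) — PASS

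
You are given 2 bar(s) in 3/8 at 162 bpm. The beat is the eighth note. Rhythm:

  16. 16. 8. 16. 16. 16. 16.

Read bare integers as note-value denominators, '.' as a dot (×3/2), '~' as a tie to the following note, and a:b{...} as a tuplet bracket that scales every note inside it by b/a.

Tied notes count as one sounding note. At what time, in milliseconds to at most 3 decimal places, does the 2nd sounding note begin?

1. 0.0ms @ 0 + 277.778ms (3/4)
2. 277.778ms @ 3/4 + 277.778ms (3/4)
3. 555.556ms @ 3/2 + 555.556ms (3/2)
4. 1111.111ms @ 3 + 277.778ms (3/4)
5. 1388.889ms @ 15/4 + 277.778ms (3/4)
6. 1666.667ms @ 9/2 + 277.778ms (3/4)
7. 1944.444ms @ 21/4 + 277.778ms (3/4)

note 2 onset = 3/4b = 277.778ms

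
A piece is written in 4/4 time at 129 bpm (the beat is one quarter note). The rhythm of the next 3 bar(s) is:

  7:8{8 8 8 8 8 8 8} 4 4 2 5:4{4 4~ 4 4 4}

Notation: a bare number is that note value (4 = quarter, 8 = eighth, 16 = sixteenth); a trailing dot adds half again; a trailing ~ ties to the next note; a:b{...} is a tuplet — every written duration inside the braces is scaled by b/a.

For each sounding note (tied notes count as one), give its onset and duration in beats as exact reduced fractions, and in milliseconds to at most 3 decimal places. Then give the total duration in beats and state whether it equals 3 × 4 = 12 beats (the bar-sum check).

1) 0.0ms=0b +265.781ms=4/7b
2) 265.781ms=4/7b +265.781ms=4/7b
3) 531.561ms=8/7b +265.781ms=4/7b
4) 797.342ms=12/7b +265.781ms=4/7b
5) 1063.123ms=16/7b +265.781ms=4/7b
6) 1328.904ms=20/7b +265.781ms=4/7b
7) 1594.684ms=24/7b +265.781ms=4/7b
8) 1860.465ms=4b +465.116ms=1b
9) 2325.581ms=5b +465.116ms=1b
10) 2790.698ms=6b +930.233ms=2b
11) 3720.93ms=8b +372.093ms=4/5b
12) 4093.023ms=44/5b +744.186ms=8/5b
13) 4837.209ms=52/5b +372.093ms=4/5b
14) 5209.302ms=56/5b +372.093ms=4/5b
Σ=12b of 12 (129bpm 4/4) — PASS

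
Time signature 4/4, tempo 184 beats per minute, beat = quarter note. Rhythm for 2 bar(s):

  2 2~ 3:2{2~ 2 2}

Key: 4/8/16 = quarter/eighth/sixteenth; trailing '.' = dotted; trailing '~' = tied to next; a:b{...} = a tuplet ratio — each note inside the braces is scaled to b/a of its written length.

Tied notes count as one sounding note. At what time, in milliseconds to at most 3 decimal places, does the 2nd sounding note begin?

1. 0.0ms @ 0 + 652.174ms (2)
2. 652.174ms @ 2 + 1521.739ms (14/3)
3. 2173.913ms @ 20/3 + 434.783ms (4/3)

note 2 onset = 2b = 652.174ms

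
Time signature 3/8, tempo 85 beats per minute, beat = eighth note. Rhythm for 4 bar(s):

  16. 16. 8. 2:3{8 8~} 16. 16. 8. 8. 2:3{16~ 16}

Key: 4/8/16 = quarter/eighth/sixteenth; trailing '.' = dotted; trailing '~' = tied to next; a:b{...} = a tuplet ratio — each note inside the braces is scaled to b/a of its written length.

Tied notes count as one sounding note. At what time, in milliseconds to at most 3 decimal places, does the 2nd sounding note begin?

1. 0.0ms @ 0 + 529.412ms (3/4)
2. 529.412ms @ 3/4 + 529.412ms (3/4)
3. 1058.824ms @ 3/2 + 1058.824ms (3/2)
4. 2117.647ms @ 3 + 1058.824ms (3/2)
5. 3176.471ms @ 9/2 + 1588.235ms (9/4)
6. 4764.706ms @ 27/4 + 529.412ms (3/4)
7. 5294.118ms @ 15/2 + 1058.824ms (3/2)
8. 6352.941ms @ 9 + 1058.824ms (3/2)
9. 7411.765ms @ 21/2 + 1058.824ms (3/2)

note 2 onset = 3/4b = 529.412ms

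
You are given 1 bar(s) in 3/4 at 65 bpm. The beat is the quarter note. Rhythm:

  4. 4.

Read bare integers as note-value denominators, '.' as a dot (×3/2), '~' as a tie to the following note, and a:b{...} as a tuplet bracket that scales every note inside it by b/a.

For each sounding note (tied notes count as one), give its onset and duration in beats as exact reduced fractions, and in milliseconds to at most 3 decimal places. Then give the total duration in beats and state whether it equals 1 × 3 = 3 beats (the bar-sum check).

1) 0.0ms=0b +1384.615ms=3/2b
2) 1384.615ms=3/2b +1384.615ms=3/2b
Σ=3b of 3 (65bpm 3/4) — PASS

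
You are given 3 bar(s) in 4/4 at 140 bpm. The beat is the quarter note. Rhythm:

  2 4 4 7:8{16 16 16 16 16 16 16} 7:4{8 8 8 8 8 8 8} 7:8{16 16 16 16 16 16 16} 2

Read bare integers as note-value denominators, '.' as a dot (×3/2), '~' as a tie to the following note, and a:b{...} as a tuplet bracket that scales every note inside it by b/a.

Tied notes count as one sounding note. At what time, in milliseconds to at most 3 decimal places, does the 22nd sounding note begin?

note 22 onset = 64/7b = 3918.367ms

1. 0.0ms @ 0 + 857.143ms (2)
2. 857.143ms @ 2 + 428.571ms (1)
3. 1285.714ms @ 3 + 428.571ms (1)
4. 1714.286ms @ 4 + 122.449ms (2/7)
5. 1836.735ms @ 30/7 + 122.449ms (2/7)
6. 1959.184ms @ 32/7 + 122.449ms (2/7)
7. 2081.633ms @ 34/7 + 122.449ms (2/7)
8. 2204.082ms @ 36/7 + 122.449ms (2/7)
9. 2326.531ms @ 38/7 + 122.449ms (2/7)
10. 2448.98ms @ 40/7 + 122.449ms (2/7)
11. 2571.429ms @ 6 + 122.449ms (2/7)
12. 2693.878ms @ 44/7 + 122.449ms (2/7)
13. 2816.327ms @ 46/7 + 122.449ms (2/7)
14. 2938.776ms @ 48/7 + 122.449ms (2/7)
15. 3061.224ms @ 50/7 + 122.449ms (2/7)
16. 3183.673ms @ 52/7 + 122.449ms (2/7)
17. 3306.122ms @ 54/7 + 122.449ms (2/7)
18. 3428.571ms @ 8 + 122.449ms (2/7)
19. 3551.02ms @ 58/7 + 122.449ms (2/7)
20. 3673.469ms @ 60/7 + 122.449ms (2/7)
21. 3795.918ms @ 62/7 + 122.449ms (2/7)
22. 3918.367ms @ 64/7 + 122.449ms (2/7)
23. 4040.816ms @ 66/7 + 122.449ms (2/7)
24. 4163.265ms @ 68/7 + 122.449ms (2/7)
25. 4285.714ms @ 10 + 857.143ms (2)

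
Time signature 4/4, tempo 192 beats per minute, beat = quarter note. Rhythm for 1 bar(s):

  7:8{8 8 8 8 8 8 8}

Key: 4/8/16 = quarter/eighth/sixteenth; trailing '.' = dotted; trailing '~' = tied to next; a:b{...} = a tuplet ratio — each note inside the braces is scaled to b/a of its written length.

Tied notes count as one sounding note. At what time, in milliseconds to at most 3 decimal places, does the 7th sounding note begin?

note 7 onset = 24/7b = 1071.429ms

1. 0.0ms @ 0 + 178.571ms (4/7)
2. 178.571ms @ 4/7 + 178.571ms (4/7)
3. 357.143ms @ 8/7 + 178.571ms (4/7)
4. 535.714ms @ 12/7 + 178.571ms (4/7)
5. 714.286ms @ 16/7 + 178.571ms (4/7)
6. 892.857ms @ 20/7 + 178.571ms (4/7)
7. 1071.429ms @ 24/7 + 178.571ms (4/7)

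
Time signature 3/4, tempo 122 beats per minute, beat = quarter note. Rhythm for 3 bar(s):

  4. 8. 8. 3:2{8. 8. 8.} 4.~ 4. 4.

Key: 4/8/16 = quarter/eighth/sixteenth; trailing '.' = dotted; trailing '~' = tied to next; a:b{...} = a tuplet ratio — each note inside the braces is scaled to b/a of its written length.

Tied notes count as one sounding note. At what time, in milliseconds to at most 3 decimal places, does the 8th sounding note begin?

note 8 onset = 15/2b = 3688.525ms

1. 0.0ms @ 0 + 737.705ms (3/2)
2. 737.705ms @ 3/2 + 368.852ms (3/4)
3. 1106.557ms @ 9/4 + 368.852ms (3/4)
4. 1475.41ms @ 3 + 245.902ms (1/2)
5. 1721.311ms @ 7/2 + 245.902ms (1/2)
6. 1967.213ms @ 4 + 245.902ms (1/2)
7. 2213.115ms @ 9/2 + 1475.41ms (3)
8. 3688.525ms @ 15/2 + 737.705ms (3/2)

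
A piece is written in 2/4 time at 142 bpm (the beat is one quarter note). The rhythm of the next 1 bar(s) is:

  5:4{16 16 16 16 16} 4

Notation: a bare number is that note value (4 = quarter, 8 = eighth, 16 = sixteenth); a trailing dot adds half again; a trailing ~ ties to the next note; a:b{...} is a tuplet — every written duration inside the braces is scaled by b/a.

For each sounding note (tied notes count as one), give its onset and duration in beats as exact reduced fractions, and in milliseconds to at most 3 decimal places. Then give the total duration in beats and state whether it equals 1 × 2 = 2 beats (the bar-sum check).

1) 0.0ms=0b +84.507ms=1/5b
2) 84.507ms=1/5b +84.507ms=1/5b
3) 169.014ms=2/5b +84.507ms=1/5b
4) 253.521ms=3/5b +84.507ms=1/5b
5) 338.028ms=4/5b +84.507ms=1/5b
6) 422.535ms=1b +422.535ms=1b
Σ=2b of 2 (142bpm 2/4) — PASS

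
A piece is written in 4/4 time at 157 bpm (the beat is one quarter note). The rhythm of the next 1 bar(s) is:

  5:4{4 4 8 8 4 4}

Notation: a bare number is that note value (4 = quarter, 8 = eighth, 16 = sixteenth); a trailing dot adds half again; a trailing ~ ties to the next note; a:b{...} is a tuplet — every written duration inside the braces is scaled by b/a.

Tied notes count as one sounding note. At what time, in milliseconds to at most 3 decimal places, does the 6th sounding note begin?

1. 0.0ms @ 0 + 305.732ms (4/5)
2. 305.732ms @ 4/5 + 305.732ms (4/5)
3. 611.465ms @ 8/5 + 152.866ms (2/5)
4. 764.331ms @ 2 + 152.866ms (2/5)
5. 917.197ms @ 12/5 + 305.732ms (4/5)
6. 1222.93ms @ 16/5 + 305.732ms (4/5)

note 6 onset = 16/5b = 1222.93ms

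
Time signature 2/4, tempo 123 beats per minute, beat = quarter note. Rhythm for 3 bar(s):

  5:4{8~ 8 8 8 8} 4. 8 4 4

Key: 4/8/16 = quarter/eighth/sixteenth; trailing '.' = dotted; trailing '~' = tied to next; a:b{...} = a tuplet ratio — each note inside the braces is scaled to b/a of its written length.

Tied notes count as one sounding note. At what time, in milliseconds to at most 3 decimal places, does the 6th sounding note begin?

1. 0.0ms @ 0 + 390.244ms (4/5)
2. 390.244ms @ 4/5 + 195.122ms (2/5)
3. 585.366ms @ 6/5 + 195.122ms (2/5)
4. 780.488ms @ 8/5 + 195.122ms (2/5)
5. 975.61ms @ 2 + 731.707ms (3/2)
6. 1707.317ms @ 7/2 + 243.902ms (1/2)
7. 1951.22ms @ 4 + 487.805ms (1)
8. 2439.024ms @ 5 + 487.805ms (1)

note 6 onset = 7/2b = 1707.317ms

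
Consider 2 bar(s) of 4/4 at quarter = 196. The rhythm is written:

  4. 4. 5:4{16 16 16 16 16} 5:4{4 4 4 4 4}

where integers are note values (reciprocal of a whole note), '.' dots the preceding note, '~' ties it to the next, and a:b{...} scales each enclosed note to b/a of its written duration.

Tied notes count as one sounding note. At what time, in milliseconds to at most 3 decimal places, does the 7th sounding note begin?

1. 0.0ms @ 0 + 459.184ms (3/2)
2. 459.184ms @ 3/2 + 459.184ms (3/2)
3. 918.367ms @ 3 + 61.224ms (1/5)
4. 979.592ms @ 16/5 + 61.224ms (1/5)
5. 1040.816ms @ 17/5 + 61.224ms (1/5)
6. 1102.041ms @ 18/5 + 61.224ms (1/5)
7. 1163.265ms @ 19/5 + 61.224ms (1/5)
8. 1224.49ms @ 4 + 244.898ms (4/5)
9. 1469.388ms @ 24/5 + 244.898ms (4/5)
10. 1714.286ms @ 28/5 + 244.898ms (4/5)
11. 1959.184ms @ 32/5 + 244.898ms (4/5)
12. 2204.082ms @ 36/5 + 244.898ms (4/5)

note 7 onset = 19/5b = 1163.265ms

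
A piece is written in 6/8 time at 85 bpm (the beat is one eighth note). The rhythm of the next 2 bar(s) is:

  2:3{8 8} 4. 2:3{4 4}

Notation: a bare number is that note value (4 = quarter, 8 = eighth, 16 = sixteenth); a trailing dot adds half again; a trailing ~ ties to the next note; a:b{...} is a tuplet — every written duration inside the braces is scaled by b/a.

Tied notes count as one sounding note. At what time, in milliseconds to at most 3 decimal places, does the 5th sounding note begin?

note 5 onset = 9b = 6352.941ms

1. 0.0ms @ 0 + 1058.824ms (3/2)
2. 1058.824ms @ 3/2 + 1058.824ms (3/2)
3. 2117.647ms @ 3 + 2117.647ms (3)
4. 4235.294ms @ 6 + 2117.647ms (3)
5. 6352.941ms @ 9 + 2117.647ms (3)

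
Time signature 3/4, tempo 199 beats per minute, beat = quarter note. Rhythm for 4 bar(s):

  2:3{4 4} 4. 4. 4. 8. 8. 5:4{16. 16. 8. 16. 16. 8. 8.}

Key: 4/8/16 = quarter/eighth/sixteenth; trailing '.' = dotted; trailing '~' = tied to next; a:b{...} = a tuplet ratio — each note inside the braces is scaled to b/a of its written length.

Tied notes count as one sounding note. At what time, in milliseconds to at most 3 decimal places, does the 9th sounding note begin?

note 9 onset = 93/10b = 2804.02ms

1. 0.0ms @ 0 + 452.261ms (3/2)
2. 452.261ms @ 3/2 + 452.261ms (3/2)
3. 904.523ms @ 3 + 452.261ms (3/2)
4. 1356.784ms @ 9/2 + 452.261ms (3/2)
5. 1809.045ms @ 6 + 452.261ms (3/2)
6. 2261.307ms @ 15/2 + 226.131ms (3/4)
7. 2487.437ms @ 33/4 + 226.131ms (3/4)
8. 2713.568ms @ 9 + 90.452ms (3/10)
9. 2804.02ms @ 93/10 + 90.452ms (3/10)
10. 2894.472ms @ 48/5 + 180.905ms (3/5)
11. 3075.377ms @ 51/5 + 90.452ms (3/10)
12. 3165.829ms @ 21/2 + 90.452ms (3/10)
13. 3256.281ms @ 54/5 + 180.905ms (3/5)
14. 3437.186ms @ 57/5 + 180.905ms (3/5)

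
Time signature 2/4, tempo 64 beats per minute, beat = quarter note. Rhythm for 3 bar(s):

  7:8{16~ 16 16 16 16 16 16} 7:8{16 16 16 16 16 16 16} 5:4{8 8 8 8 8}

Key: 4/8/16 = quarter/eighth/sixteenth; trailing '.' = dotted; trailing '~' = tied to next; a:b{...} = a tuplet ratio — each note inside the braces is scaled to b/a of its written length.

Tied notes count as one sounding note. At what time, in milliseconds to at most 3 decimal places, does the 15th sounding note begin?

1. 0.0ms @ 0 + 535.714ms (4/7)
2. 535.714ms @ 4/7 + 267.857ms (2/7)
3. 803.571ms @ 6/7 + 267.857ms (2/7)
4. 1071.429ms @ 8/7 + 267.857ms (2/7)
5. 1339.286ms @ 10/7 + 267.857ms (2/7)
6. 1607.143ms @ 12/7 + 267.857ms (2/7)
7. 1875.0ms @ 2 + 267.857ms (2/7)
8. 2142.857ms @ 16/7 + 267.857ms (2/7)
9. 2410.714ms @ 18/7 + 267.857ms (2/7)
10. 2678.571ms @ 20/7 + 267.857ms (2/7)
11. 2946.429ms @ 22/7 + 267.857ms (2/7)
12. 3214.286ms @ 24/7 + 267.857ms (2/7)
13. 3482.143ms @ 26/7 + 267.857ms (2/7)
14. 3750.0ms @ 4 + 375.0ms (2/5)
15. 4125.0ms @ 22/5 + 375.0ms (2/5)
16. 4500.0ms @ 24/5 + 375.0ms (2/5)
17. 4875.0ms @ 26/5 + 375.0ms (2/5)
18. 5250.0ms @ 28/5 + 375.0ms (2/5)

note 15 onset = 22/5b = 4125.0ms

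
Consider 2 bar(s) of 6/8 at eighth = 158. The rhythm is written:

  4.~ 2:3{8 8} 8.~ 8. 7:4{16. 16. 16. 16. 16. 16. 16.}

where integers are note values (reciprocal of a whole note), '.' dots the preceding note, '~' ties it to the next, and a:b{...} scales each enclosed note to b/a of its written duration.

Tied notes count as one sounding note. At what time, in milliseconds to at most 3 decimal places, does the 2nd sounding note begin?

note 2 onset = 9/2b = 1708.861ms

1. 0.0ms @ 0 + 1708.861ms (9/2)
2. 1708.861ms @ 9/2 + 569.62ms (3/2)
3. 2278.481ms @ 6 + 1139.241ms (3)
4. 3417.722ms @ 9 + 162.749ms (3/7)
5. 3580.47ms @ 66/7 + 162.749ms (3/7)
6. 3743.219ms @ 69/7 + 162.749ms (3/7)
7. 3905.967ms @ 72/7 + 162.749ms (3/7)
8. 4068.716ms @ 75/7 + 162.749ms (3/7)
9. 4231.465ms @ 78/7 + 162.749ms (3/7)
10. 4394.213ms @ 81/7 + 162.749ms (3/7)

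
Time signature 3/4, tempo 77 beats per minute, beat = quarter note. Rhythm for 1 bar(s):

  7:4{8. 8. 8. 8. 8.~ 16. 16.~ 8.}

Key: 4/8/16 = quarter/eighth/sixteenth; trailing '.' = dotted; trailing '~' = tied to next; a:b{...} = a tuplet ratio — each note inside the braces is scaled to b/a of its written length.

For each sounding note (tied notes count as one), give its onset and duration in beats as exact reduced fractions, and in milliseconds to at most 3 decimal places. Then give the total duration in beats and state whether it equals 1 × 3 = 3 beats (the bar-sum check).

1) 0.0ms=0b +333.952ms=3/7b
2) 333.952ms=3/7b +333.952ms=3/7b
3) 667.904ms=6/7b +333.952ms=3/7b
4) 1001.855ms=9/7b +333.952ms=3/7b
5) 1335.807ms=12/7b +500.928ms=9/14b
6) 1836.735ms=33/14b +500.928ms=9/14b
Σ=3b of 3 (77bpm 3/4) — PASS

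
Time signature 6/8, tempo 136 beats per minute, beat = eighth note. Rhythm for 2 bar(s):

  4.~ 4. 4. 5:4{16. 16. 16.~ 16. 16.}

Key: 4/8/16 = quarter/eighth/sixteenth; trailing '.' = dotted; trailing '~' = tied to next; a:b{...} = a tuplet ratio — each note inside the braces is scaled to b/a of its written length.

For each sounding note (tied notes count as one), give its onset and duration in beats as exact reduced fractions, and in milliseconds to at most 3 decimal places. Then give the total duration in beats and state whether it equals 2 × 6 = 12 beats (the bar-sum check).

1) 0.0ms=0b +2647.059ms=6b
2) 2647.059ms=6b +1323.529ms=3b
3) 3970.588ms=9b +264.706ms=3/5b
4) 4235.294ms=48/5b +264.706ms=3/5b
5) 4500.0ms=51/5b +529.412ms=6/5b
6) 5029.412ms=57/5b +264.706ms=3/5b
Σ=12b of 12 (136bpm 6/8) — PASS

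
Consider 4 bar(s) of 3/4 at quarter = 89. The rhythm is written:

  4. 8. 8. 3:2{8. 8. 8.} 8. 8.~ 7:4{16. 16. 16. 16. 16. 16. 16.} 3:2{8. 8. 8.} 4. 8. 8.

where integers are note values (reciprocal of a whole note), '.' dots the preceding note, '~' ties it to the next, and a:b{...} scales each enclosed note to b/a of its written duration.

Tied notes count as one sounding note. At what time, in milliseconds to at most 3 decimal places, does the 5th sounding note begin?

note 5 onset = 7/2b = 2359.551ms

1. 0.0ms @ 0 + 1011.236ms (3/2)
2. 1011.236ms @ 3/2 + 505.618ms (3/4)
3. 1516.854ms @ 9/4 + 505.618ms (3/4)
4. 2022.472ms @ 3 + 337.079ms (1/2)
5. 2359.551ms @ 7/2 + 337.079ms (1/2)
6. 2696.629ms @ 4 + 337.079ms (1/2)
7. 3033.708ms @ 9/2 + 505.618ms (3/4)
8. 3539.326ms @ 21/4 + 650.08ms (27/28)
9. 4189.406ms @ 87/14 + 144.462ms (3/14)
10. 4333.868ms @ 45/7 + 144.462ms (3/14)
11. 4478.331ms @ 93/14 + 144.462ms (3/14)
12. 4622.793ms @ 48/7 + 144.462ms (3/14)
13. 4767.255ms @ 99/14 + 144.462ms (3/14)
14. 4911.717ms @ 51/7 + 144.462ms (3/14)
15. 5056.18ms @ 15/2 + 337.079ms (1/2)
16. 5393.258ms @ 8 + 337.079ms (1/2)
17. 5730.337ms @ 17/2 + 337.079ms (1/2)
18. 6067.416ms @ 9 + 1011.236ms (3/2)
19. 7078.652ms @ 21/2 + 505.618ms (3/4)
20. 7584.27ms @ 45/4 + 505.618ms (3/4)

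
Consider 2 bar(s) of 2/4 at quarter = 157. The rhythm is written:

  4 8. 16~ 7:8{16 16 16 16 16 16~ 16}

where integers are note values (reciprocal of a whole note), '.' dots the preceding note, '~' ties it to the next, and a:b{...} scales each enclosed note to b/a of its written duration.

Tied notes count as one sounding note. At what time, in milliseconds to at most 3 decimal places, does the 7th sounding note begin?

1. 0.0ms @ 0 + 382.166ms (1)
2. 382.166ms @ 1 + 286.624ms (3/4)
3. 668.79ms @ 7/4 + 204.732ms (15/28)
4. 873.521ms @ 16/7 + 109.19ms (2/7)
5. 982.712ms @ 18/7 + 109.19ms (2/7)
6. 1091.902ms @ 20/7 + 109.19ms (2/7)
7. 1201.092ms @ 22/7 + 109.19ms (2/7)
8. 1310.282ms @ 24/7 + 218.38ms (4/7)

note 7 onset = 22/7b = 1201.092ms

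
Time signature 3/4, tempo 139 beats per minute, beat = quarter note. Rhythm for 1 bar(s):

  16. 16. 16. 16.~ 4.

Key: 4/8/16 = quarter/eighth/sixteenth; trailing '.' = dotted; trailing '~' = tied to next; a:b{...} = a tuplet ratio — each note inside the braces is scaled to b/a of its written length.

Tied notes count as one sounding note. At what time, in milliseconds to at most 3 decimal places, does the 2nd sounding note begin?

1. 0.0ms @ 0 + 161.871ms (3/8)
2. 161.871ms @ 3/8 + 161.871ms (3/8)
3. 323.741ms @ 3/4 + 161.871ms (3/8)
4. 485.612ms @ 9/8 + 809.353ms (15/8)

note 2 onset = 3/8b = 161.871ms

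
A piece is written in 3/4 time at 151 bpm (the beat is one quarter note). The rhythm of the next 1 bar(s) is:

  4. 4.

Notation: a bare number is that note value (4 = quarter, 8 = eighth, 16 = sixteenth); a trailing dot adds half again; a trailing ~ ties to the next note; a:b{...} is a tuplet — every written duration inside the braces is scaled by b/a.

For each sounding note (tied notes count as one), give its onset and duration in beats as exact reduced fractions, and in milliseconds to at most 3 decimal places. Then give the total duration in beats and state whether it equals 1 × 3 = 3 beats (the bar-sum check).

1) 0.0ms=0b +596.026ms=3/2b
2) 596.026ms=3/2b +596.026ms=3/2b
Σ=3b of 3 (151bpm 3/4) — PASS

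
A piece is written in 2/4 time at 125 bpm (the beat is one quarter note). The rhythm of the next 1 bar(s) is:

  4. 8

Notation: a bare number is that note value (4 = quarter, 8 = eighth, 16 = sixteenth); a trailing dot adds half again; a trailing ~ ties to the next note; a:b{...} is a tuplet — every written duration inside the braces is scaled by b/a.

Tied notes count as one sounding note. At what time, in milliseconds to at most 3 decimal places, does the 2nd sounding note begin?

1. 0.0ms @ 0 + 720.0ms (3/2)
2. 720.0ms @ 3/2 + 240.0ms (1/2)

note 2 onset = 3/2b = 720.0ms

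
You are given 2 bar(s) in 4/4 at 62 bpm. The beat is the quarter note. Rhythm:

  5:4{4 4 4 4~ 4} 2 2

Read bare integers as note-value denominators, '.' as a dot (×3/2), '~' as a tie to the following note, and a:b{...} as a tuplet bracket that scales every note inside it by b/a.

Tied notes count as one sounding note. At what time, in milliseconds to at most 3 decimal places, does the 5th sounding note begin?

note 5 onset = 4b = 3870.968ms

1. 0.0ms @ 0 + 774.194ms (4/5)
2. 774.194ms @ 4/5 + 774.194ms (4/5)
3. 1548.387ms @ 8/5 + 774.194ms (4/5)
4. 2322.581ms @ 12/5 + 1548.387ms (8/5)
5. 3870.968ms @ 4 + 1935.484ms (2)
6. 5806.452ms @ 6 + 1935.484ms (2)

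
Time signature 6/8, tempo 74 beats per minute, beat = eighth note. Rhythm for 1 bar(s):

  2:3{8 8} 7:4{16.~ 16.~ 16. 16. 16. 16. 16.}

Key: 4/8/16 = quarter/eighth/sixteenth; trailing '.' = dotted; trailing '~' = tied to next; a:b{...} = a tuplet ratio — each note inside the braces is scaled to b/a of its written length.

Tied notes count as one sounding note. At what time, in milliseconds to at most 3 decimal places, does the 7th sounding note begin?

1. 0.0ms @ 0 + 1216.216ms (3/2)
2. 1216.216ms @ 3/2 + 1216.216ms (3/2)
3. 2432.432ms @ 3 + 1042.471ms (9/7)
4. 3474.903ms @ 30/7 + 347.49ms (3/7)
5. 3822.394ms @ 33/7 + 347.49ms (3/7)
6. 4169.884ms @ 36/7 + 347.49ms (3/7)
7. 4517.375ms @ 39/7 + 347.49ms (3/7)

note 7 onset = 39/7b = 4517.375ms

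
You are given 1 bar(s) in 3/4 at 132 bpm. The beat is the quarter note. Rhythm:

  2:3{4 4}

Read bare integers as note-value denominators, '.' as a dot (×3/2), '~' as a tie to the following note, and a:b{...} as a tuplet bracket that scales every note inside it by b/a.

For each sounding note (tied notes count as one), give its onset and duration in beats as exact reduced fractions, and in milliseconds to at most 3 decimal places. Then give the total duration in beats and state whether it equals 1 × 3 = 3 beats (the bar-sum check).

1) 0.0ms=0b +681.818ms=3/2b
2) 681.818ms=3/2b +681.818ms=3/2b
Σ=3b of 3 (132bpm 3/4) — PASS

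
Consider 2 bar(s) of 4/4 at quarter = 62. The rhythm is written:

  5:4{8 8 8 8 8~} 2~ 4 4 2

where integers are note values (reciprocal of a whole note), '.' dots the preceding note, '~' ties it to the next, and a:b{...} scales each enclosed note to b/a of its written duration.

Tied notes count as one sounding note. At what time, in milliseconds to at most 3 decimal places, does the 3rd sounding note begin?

1. 0.0ms @ 0 + 387.097ms (2/5)
2. 387.097ms @ 2/5 + 387.097ms (2/5)
3. 774.194ms @ 4/5 + 387.097ms (2/5)
4. 1161.29ms @ 6/5 + 387.097ms (2/5)
5. 1548.387ms @ 8/5 + 3290.323ms (17/5)
6. 4838.71ms @ 5 + 967.742ms (1)
7. 5806.452ms @ 6 + 1935.484ms (2)

note 3 onset = 4/5b = 774.194ms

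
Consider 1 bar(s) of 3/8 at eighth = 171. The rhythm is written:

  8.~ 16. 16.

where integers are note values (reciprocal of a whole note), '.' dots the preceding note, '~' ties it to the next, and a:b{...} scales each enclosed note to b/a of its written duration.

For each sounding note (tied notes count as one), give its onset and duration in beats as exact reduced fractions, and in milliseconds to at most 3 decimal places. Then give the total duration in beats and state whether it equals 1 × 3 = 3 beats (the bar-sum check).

1) 0.0ms=0b +789.474ms=9/4b
2) 789.474ms=9/4b +263.158ms=3/4b
Σ=3b of 3 (171bpm 3/8) — PASS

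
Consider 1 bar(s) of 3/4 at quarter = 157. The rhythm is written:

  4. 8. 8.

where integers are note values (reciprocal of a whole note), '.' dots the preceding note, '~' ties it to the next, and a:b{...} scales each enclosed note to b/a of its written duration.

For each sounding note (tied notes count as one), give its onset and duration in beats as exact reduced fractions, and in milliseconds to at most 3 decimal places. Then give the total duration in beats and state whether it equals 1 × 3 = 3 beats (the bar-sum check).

1) 0.0ms=0b +573.248ms=3/2b
2) 573.248ms=3/2b +286.624ms=3/4b
3) 859.873ms=9/4b +286.624ms=3/4b
Σ=3b of 3 (157bpm 3/4) — PASS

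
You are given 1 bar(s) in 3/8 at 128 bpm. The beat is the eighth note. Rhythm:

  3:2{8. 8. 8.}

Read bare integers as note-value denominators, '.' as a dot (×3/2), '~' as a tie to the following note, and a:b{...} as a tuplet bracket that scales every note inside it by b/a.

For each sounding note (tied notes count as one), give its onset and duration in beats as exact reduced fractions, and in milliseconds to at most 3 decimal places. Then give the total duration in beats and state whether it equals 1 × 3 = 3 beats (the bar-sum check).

1) 0.0ms=0b +468.75ms=1b
2) 468.75ms=1b +468.75ms=1b
3) 937.5ms=2b +468.75ms=1b
Σ=3b of 3 (128bpm 3/8) — PASS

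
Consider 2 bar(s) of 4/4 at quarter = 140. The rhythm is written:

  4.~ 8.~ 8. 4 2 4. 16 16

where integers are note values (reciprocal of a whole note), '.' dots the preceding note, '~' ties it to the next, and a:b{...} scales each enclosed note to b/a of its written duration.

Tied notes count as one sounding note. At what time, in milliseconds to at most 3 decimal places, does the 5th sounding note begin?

1. 0.0ms @ 0 + 1285.714ms (3)
2. 1285.714ms @ 3 + 428.571ms (1)
3. 1714.286ms @ 4 + 857.143ms (2)
4. 2571.429ms @ 6 + 642.857ms (3/2)
5. 3214.286ms @ 15/2 + 107.143ms (1/4)
6. 3321.429ms @ 31/4 + 107.143ms (1/4)

note 5 onset = 15/2b = 3214.286ms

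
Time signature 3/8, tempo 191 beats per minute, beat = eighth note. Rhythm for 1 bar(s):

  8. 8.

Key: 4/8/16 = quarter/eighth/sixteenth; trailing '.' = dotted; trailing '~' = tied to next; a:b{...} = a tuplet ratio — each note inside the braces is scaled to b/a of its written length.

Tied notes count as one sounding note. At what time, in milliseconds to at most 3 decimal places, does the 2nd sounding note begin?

note 2 onset = 3/2b = 471.204ms

1. 0.0ms @ 0 + 471.204ms (3/2)
2. 471.204ms @ 3/2 + 471.204ms (3/2)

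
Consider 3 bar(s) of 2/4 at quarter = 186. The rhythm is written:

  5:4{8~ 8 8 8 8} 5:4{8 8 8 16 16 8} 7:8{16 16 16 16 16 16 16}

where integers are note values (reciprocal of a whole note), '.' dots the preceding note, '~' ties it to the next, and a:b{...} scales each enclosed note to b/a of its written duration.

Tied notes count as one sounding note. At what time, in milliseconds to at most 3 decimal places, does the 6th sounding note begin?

note 6 onset = 12/5b = 774.194ms

1. 0.0ms @ 0 + 258.065ms (4/5)
2. 258.065ms @ 4/5 + 129.032ms (2/5)
3. 387.097ms @ 6/5 + 129.032ms (2/5)
4. 516.129ms @ 8/5 + 129.032ms (2/5)
5. 645.161ms @ 2 + 129.032ms (2/5)
6. 774.194ms @ 12/5 + 129.032ms (2/5)
7. 903.226ms @ 14/5 + 129.032ms (2/5)
8. 1032.258ms @ 16/5 + 64.516ms (1/5)
9. 1096.774ms @ 17/5 + 64.516ms (1/5)
10. 1161.29ms @ 18/5 + 129.032ms (2/5)
11. 1290.323ms @ 4 + 92.166ms (2/7)
12. 1382.488ms @ 30/7 + 92.166ms (2/7)
13. 1474.654ms @ 32/7 + 92.166ms (2/7)
14. 1566.82ms @ 34/7 + 92.166ms (2/7)
15. 1658.986ms @ 36/7 + 92.166ms (2/7)
16. 1751.152ms @ 38/7 + 92.166ms (2/7)
17. 1843.318ms @ 40/7 + 92.166ms (2/7)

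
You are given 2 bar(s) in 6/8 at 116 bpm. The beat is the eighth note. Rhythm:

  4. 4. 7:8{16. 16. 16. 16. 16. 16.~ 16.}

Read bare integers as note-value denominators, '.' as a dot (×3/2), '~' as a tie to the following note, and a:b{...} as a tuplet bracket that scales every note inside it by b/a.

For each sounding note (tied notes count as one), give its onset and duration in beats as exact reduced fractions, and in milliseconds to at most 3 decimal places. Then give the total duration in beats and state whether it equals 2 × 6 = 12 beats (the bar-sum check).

1) 0.0ms=0b +1551.724ms=3b
2) 1551.724ms=3b +1551.724ms=3b
3) 3103.448ms=6b +443.35ms=6/7b
4) 3546.798ms=48/7b +443.35ms=6/7b
5) 3990.148ms=54/7b +443.35ms=6/7b
6) 4433.498ms=60/7b +443.35ms=6/7b
7) 4876.847ms=66/7b +443.35ms=6/7b
8) 5320.197ms=72/7b +886.7ms=12/7b
Σ=12b of 12 (116bpm 6/8) — PASS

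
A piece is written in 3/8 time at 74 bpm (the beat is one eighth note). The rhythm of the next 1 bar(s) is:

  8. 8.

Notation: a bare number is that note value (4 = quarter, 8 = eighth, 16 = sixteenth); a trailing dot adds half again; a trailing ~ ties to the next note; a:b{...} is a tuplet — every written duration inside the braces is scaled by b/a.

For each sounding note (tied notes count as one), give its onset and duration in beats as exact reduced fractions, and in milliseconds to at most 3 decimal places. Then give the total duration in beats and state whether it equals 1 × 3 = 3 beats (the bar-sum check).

1) 0.0ms=0b +1216.216ms=3/2b
2) 1216.216ms=3/2b +1216.216ms=3/2b
Σ=3b of 3 (74bpm 3/8) — PASS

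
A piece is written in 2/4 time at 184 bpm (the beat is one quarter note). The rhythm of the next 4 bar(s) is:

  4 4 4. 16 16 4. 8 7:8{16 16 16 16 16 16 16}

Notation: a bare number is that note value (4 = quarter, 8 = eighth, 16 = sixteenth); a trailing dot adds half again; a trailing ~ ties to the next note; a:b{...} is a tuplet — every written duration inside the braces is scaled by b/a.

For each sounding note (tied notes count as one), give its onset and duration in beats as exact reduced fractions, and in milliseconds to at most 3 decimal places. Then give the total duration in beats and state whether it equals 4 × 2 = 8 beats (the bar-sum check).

1) 0.0ms=0b +326.087ms=1b
2) 326.087ms=1b +326.087ms=1b
3) 652.174ms=2b +489.13ms=3/2b
4) 1141.304ms=7/2b +81.522ms=1/4b
5) 1222.826ms=15/4b +81.522ms=1/4b
6) 1304.348ms=4b +489.13ms=3/2b
7) 1793.478ms=11/2b +163.043ms=1/2b
8) 1956.522ms=6b +93.168ms=2/7b
9) 2049.689ms=44/7b +93.168ms=2/7b
10) 2142.857ms=46/7b +93.168ms=2/7b
11) 2236.025ms=48/7b +93.168ms=2/7b
12) 2329.193ms=50/7b +93.168ms=2/7b
13) 2422.36ms=52/7b +93.168ms=2/7b
14) 2515.528ms=54/7b +93.168ms=2/7b
Σ=8b of 8 (184bpm 2/4) — PASS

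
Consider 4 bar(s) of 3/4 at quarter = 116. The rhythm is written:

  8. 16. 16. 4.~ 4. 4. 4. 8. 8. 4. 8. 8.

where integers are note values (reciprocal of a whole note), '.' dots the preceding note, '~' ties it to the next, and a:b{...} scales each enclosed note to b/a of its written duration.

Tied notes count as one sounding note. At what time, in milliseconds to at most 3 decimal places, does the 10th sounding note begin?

1. 0.0ms @ 0 + 387.931ms (3/4)
2. 387.931ms @ 3/4 + 193.966ms (3/8)
3. 581.897ms @ 9/8 + 193.966ms (3/8)
4. 775.862ms @ 3/2 + 1551.724ms (3)
5. 2327.586ms @ 9/2 + 775.862ms (3/2)
6. 3103.448ms @ 6 + 775.862ms (3/2)
7. 3879.31ms @ 15/2 + 387.931ms (3/4)
8. 4267.241ms @ 33/4 + 387.931ms (3/4)
9. 4655.172ms @ 9 + 775.862ms (3/2)
10. 5431.034ms @ 21/2 + 387.931ms (3/4)
11. 5818.966ms @ 45/4 + 387.931ms (3/4)

note 10 onset = 21/2b = 5431.034ms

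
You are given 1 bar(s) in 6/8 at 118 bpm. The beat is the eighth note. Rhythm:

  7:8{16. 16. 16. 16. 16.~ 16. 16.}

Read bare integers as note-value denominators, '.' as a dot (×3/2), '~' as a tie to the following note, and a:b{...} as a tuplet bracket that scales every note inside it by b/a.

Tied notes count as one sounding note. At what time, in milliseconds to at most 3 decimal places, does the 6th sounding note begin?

1. 0.0ms @ 0 + 435.835ms (6/7)
2. 435.835ms @ 6/7 + 435.835ms (6/7)
3. 871.671ms @ 12/7 + 435.835ms (6/7)
4. 1307.506ms @ 18/7 + 435.835ms (6/7)
5. 1743.341ms @ 24/7 + 871.671ms (12/7)
6. 2615.012ms @ 36/7 + 435.835ms (6/7)

note 6 onset = 36/7b = 2615.012ms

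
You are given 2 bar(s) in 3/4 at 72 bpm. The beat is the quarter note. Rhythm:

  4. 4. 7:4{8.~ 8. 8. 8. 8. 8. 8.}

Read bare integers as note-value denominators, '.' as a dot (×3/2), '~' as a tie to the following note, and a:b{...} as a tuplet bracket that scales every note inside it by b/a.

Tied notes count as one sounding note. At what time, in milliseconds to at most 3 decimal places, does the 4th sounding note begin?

note 4 onset = 27/7b = 3214.286ms

1. 0.0ms @ 0 + 1250.0ms (3/2)
2. 1250.0ms @ 3/2 + 1250.0ms (3/2)
3. 2500.0ms @ 3 + 714.286ms (6/7)
4. 3214.286ms @ 27/7 + 357.143ms (3/7)
5. 3571.429ms @ 30/7 + 357.143ms (3/7)
6. 3928.571ms @ 33/7 + 357.143ms (3/7)
7. 4285.714ms @ 36/7 + 357.143ms (3/7)
8. 4642.857ms @ 39/7 + 357.143ms (3/7)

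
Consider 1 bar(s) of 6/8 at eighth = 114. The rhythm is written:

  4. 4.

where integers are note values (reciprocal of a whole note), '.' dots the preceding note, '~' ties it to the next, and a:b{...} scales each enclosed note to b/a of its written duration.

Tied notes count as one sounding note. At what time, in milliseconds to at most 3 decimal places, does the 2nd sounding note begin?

1. 0.0ms @ 0 + 1578.947ms (3)
2. 1578.947ms @ 3 + 1578.947ms (3)

note 2 onset = 3b = 1578.947ms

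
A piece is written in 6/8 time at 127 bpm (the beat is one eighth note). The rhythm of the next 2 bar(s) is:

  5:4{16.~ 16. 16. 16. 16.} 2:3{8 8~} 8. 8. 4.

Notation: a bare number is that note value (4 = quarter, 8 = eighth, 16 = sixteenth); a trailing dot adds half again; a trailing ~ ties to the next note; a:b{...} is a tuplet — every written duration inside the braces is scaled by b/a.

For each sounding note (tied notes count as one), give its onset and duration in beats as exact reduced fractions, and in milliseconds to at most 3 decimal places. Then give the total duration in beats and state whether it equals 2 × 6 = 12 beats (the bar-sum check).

1) 0.0ms=0b +566.929ms=6/5b
2) 566.929ms=6/5b +283.465ms=3/5b
3) 850.394ms=9/5b +283.465ms=3/5b
4) 1133.858ms=12/5b +283.465ms=3/5b
5) 1417.323ms=3b +708.661ms=3/2b
6) 2125.984ms=9/2b +1417.323ms=3b
7) 3543.307ms=15/2b +708.661ms=3/2b
8) 4251.969ms=9b +1417.323ms=3b
Σ=12b of 12 (127bpm 6/8) — PASS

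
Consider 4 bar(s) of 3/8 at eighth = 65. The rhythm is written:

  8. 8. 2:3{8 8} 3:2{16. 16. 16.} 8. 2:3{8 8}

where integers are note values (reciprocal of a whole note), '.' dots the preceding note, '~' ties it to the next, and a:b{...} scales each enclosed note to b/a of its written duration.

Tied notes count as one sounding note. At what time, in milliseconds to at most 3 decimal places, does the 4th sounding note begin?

note 4 onset = 9/2b = 4153.846ms

1. 0.0ms @ 0 + 1384.615ms (3/2)
2. 1384.615ms @ 3/2 + 1384.615ms (3/2)
3. 2769.231ms @ 3 + 1384.615ms (3/2)
4. 4153.846ms @ 9/2 + 1384.615ms (3/2)
5. 5538.462ms @ 6 + 461.538ms (1/2)
6. 6000.0ms @ 13/2 + 461.538ms (1/2)
7. 6461.538ms @ 7 + 461.538ms (1/2)
8. 6923.077ms @ 15/2 + 1384.615ms (3/2)
9. 8307.692ms @ 9 + 1384.615ms (3/2)
10. 9692.308ms @ 21/2 + 1384.615ms (3/2)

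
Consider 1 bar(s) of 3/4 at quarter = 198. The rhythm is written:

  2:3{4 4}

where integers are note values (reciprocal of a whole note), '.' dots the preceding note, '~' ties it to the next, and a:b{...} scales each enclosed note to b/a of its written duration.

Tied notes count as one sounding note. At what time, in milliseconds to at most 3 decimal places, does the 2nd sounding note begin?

note 2 onset = 3/2b = 454.545ms

1. 0.0ms @ 0 + 454.545ms (3/2)
2. 454.545ms @ 3/2 + 454.545ms (3/2)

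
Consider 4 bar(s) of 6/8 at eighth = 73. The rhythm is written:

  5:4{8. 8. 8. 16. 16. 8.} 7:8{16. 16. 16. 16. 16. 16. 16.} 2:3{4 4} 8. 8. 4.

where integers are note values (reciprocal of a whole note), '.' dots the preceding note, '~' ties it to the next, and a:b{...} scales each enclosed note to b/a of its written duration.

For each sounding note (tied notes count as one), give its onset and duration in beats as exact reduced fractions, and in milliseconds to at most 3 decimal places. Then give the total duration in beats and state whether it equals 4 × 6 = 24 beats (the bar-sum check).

1) 0.0ms=0b +986.301ms=6/5b
2) 986.301ms=6/5b +986.301ms=6/5b
3) 1972.603ms=12/5b +986.301ms=6/5b
4) 2958.904ms=18/5b +493.151ms=3/5b
5) 3452.055ms=21/5b +493.151ms=3/5b
6) 3945.205ms=24/5b +986.301ms=6/5b
7) 4931.507ms=6b +704.501ms=6/7b
8) 5636.008ms=48/7b +704.501ms=6/7b
9) 6340.509ms=54/7b +704.501ms=6/7b
10) 7045.01ms=60/7b +704.501ms=6/7b
11) 7749.511ms=66/7b +704.501ms=6/7b
12) 8454.012ms=72/7b +704.501ms=6/7b
13) 9158.513ms=78/7b +704.501ms=6/7b
14) 9863.014ms=12b +2465.753ms=3b
15) 12328.767ms=15b +2465.753ms=3b
16) 14794.521ms=18b +1232.877ms=3/2b
17) 16027.397ms=39/2b +1232.877ms=3/2b
18) 17260.274ms=21b +2465.753ms=3b
Σ=24b of 24 (73bpm 6/8) — PASS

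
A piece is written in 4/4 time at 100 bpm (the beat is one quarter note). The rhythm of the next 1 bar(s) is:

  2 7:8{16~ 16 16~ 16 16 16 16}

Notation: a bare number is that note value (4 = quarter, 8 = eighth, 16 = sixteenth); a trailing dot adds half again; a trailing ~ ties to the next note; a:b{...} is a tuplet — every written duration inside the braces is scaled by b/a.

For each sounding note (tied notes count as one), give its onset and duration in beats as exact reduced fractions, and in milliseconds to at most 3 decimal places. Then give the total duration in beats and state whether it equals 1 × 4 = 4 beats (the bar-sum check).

1) 0.0ms=0b +1200.0ms=2b
2) 1200.0ms=2b +342.857ms=4/7b
3) 1542.857ms=18/7b +342.857ms=4/7b
4) 1885.714ms=22/7b +171.429ms=2/7b
5) 2057.143ms=24/7b +171.429ms=2/7b
6) 2228.571ms=26/7b +171.429ms=2/7b
Σ=4b of 4 (100bpm 4/4) — PASS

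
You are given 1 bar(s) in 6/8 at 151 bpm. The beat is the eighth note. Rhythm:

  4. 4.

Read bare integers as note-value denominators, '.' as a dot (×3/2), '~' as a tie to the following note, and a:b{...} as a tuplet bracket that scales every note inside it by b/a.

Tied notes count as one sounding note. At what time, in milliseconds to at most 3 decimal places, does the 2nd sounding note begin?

1. 0.0ms @ 0 + 1192.053ms (3)
2. 1192.053ms @ 3 + 1192.053ms (3)

note 2 onset = 3b = 1192.053ms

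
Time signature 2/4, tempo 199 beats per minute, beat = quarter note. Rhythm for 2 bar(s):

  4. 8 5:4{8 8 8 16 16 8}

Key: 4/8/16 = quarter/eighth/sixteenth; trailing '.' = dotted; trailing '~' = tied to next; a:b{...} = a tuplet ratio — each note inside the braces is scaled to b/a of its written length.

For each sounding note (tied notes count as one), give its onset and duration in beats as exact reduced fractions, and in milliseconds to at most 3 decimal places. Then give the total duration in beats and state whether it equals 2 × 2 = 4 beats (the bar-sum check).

1) 0.0ms=0b +452.261ms=3/2b
2) 452.261ms=3/2b +150.754ms=1/2b
3) 603.015ms=2b +120.603ms=2/5b
4) 723.618ms=12/5b +120.603ms=2/5b
5) 844.221ms=14/5b +120.603ms=2/5b
6) 964.824ms=16/5b +60.302ms=1/5b
7) 1025.126ms=17/5b +60.302ms=1/5b
8) 1085.427ms=18/5b +120.603ms=2/5b
Σ=4b of 4 (199bpm 2/4) — PASS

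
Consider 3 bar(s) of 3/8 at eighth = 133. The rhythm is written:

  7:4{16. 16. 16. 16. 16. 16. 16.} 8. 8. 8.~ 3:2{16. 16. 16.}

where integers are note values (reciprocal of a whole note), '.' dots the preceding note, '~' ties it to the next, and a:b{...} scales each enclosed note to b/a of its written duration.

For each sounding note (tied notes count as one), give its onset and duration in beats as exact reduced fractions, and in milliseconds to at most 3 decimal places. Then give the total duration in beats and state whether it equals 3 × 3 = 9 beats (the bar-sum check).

1) 0.0ms=0b +193.34ms=3/7b
2) 193.34ms=3/7b +193.34ms=3/7b
3) 386.681ms=6/7b +193.34ms=3/7b
4) 580.021ms=9/7b +193.34ms=3/7b
5) 773.362ms=12/7b +193.34ms=3/7b
6) 966.702ms=15/7b +193.34ms=3/7b
7) 1160.043ms=18/7b +193.34ms=3/7b
8) 1353.383ms=3b +676.692ms=3/2b
9) 2030.075ms=9/2b +676.692ms=3/2b
10) 2706.767ms=6b +902.256ms=2b
11) 3609.023ms=8b +225.564ms=1/2b
12) 3834.586ms=17/2b +225.564ms=1/2b
Σ=9b of 9 (133bpm 3/8) — PASS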